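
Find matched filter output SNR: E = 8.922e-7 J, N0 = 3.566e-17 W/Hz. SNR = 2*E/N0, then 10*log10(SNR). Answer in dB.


SNR_lin = 2 * 8.922e-7 / 3.566e-17 = 5.004e10
SNR_dB = 10*log10(5.004e10) = 107.0 dB

107.0 dB


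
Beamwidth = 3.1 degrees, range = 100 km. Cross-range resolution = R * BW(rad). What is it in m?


BW_rad = 0.054105207
CR = 100000 * 0.054105207 = 5410.5 m

5410.5 m


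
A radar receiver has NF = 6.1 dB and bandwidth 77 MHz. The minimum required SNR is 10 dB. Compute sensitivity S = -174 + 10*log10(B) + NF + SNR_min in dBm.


10*log10(77000000.0) = 78.86
S = -174 + 78.86 + 6.1 + 10 = -79.0 dBm

-79.0 dBm


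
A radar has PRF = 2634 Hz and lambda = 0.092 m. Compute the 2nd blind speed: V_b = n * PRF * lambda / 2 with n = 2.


V_blind = 2 * 2634 * 0.092 / 2 = 242.3 m/s

242.3 m/s


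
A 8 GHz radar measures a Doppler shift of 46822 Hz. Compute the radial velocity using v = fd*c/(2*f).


v = 46822 * 3e8 / (2 * 8000000000.0) = 877.9 m/s

877.9 m/s


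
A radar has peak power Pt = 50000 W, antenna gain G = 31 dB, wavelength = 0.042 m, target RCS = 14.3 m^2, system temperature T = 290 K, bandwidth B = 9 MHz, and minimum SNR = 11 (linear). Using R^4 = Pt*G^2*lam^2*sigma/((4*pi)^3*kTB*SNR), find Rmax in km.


G_lin = 10^(31/10) = 1258.925412
R^4 = 50000 * 1258.925412^2 * 0.042^2 * 14.3 / ((4*pi)^3 * 1.38e-23 * 290 * 9000000.0 * 11)
R^4 = 2.54251e18 m^4
R_max = (2.54251e18)^(1/4) = 39931.5 m = 39.9 km

39.9 km


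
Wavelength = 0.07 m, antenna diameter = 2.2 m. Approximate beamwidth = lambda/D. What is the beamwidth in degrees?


BW_rad = 0.07 / 2.2 = 0.031818
BW_deg = 1.82 degrees

1.82 degrees


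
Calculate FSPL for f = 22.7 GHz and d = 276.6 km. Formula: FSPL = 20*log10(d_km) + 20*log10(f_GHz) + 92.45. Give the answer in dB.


20*log10(276.6) = 48.84
20*log10(22.7) = 27.12
FSPL = 168.4 dB

168.4 dB


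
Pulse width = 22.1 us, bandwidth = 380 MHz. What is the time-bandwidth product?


TBP = 22.1 * 380 = 8398.0

8398.0


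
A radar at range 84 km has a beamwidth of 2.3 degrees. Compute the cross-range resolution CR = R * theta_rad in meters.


BW_rad = 0.040142573
CR = 84000 * 0.040142573 = 3372.0 m

3372.0 m


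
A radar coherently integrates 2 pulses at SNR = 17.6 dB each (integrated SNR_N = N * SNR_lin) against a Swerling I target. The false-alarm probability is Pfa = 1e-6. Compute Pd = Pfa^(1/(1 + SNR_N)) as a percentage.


SNR_lin = 10^(17.6/10) = 57.54399
SNR_N = 2 * 57.54399 = 115.08798
1/(1 + SNR_N) = 1/116.08798 = 0.0086142
Pd = (1e-6)^0.0086142 = 0.8878
Pd = 88.8%

88.8%


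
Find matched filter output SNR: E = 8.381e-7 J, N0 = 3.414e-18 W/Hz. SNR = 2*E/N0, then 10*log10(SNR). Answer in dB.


SNR_lin = 2 * 8.381e-7 / 3.414e-18 = 4.91e11
SNR_dB = 10*log10(4.91e11) = 116.9 dB

116.9 dB


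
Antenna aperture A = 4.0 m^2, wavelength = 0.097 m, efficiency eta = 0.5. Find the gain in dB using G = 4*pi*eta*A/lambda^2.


G_linear = 4*pi*0.5*4.0/0.097^2 = 2671.14
G_dB = 10*log10(2671.14) = 34.3 dB

34.3 dB


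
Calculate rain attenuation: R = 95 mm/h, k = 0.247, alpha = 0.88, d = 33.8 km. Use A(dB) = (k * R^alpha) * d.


gamma = 0.247 * 95^0.88 = 13.586066 dB/km
A = 13.586066 * 33.8 = 459.21 dB

459.21 dB


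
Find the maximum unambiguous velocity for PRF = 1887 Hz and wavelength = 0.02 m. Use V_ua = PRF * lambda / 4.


V_ua = 1887 * 0.02 / 4 = 9.4 m/s

9.4 m/s


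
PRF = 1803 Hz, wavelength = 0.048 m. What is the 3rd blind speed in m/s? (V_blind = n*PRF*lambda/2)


V_blind = 3 * 1803 * 0.048 / 2 = 129.8 m/s

129.8 m/s


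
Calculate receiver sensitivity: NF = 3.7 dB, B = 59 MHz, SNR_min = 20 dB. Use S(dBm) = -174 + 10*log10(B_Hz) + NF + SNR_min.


10*log10(59000000.0) = 77.71
S = -174 + 77.71 + 3.7 + 20 = -72.6 dBm

-72.6 dBm


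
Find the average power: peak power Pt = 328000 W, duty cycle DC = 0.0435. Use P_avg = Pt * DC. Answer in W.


P_avg = 328000 * 0.0435 = 14268.0 W

14268.0 W


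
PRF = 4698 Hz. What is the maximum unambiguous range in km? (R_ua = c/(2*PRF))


R_ua = 3e8 / (2 * 4698) = 31928.5 m = 31.9 km

31.9 km


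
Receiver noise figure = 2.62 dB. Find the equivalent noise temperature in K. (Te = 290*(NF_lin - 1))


NF_lin = 10^(2.62/10) = 1.8281
Te = 290 * (1.8281 - 1) = 240.1 K

240.1 K


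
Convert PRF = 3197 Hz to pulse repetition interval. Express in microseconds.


PRI = 1/3197 = 0.0003127932 s = 312.8 us

312.8 us


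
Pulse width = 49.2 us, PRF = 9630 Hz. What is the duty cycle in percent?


DC = 49.2e-6 * 9630 * 100 = 47.38%

47.38%


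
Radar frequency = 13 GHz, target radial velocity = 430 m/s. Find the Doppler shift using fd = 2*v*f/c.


fd = 2 * 430 * 13000000000.0 / 3e8 = 37266.7 Hz

37266.7 Hz


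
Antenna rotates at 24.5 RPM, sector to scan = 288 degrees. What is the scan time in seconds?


t = 288 / (24.5 * 360) * 60 = 1.96 s

1.96 s


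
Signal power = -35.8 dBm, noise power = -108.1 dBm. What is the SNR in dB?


SNR = -35.8 - (-108.1) = 72.3 dB

72.3 dB


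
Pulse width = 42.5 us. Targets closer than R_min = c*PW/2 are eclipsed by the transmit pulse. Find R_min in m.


R_min = 3e8 * 42.5e-6 / 2 = 6375.0 m

6375.0 m


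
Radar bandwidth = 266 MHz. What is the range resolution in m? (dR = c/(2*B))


dR = 3e8 / (2 * 266000000.0) = 0.56 m

0.56 m


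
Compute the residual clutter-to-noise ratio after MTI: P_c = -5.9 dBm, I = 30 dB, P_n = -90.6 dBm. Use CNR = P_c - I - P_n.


CNR = -5.9 - 30 - (-90.6) = 54.7 dB

54.7 dB


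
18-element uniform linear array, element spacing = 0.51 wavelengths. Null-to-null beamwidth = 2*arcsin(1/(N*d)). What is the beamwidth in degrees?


1/(N*d) = 1/(18*0.51) = 0.108932
BW = 2*arcsin(0.108932) = 12.5 degrees

12.5 degrees


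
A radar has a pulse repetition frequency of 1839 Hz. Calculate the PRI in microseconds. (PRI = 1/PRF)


PRI = 1/1839 = 0.0005437738 s = 543.8 us

543.8 us


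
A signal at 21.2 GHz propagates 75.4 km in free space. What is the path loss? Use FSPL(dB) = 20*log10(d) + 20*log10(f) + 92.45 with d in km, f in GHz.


20*log10(75.4) = 37.55
20*log10(21.2) = 26.53
FSPL = 156.5 dB

156.5 dB


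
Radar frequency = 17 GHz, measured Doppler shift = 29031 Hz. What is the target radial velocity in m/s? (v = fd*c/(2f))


v = 29031 * 3e8 / (2 * 17000000000.0) = 256.2 m/s

256.2 m/s


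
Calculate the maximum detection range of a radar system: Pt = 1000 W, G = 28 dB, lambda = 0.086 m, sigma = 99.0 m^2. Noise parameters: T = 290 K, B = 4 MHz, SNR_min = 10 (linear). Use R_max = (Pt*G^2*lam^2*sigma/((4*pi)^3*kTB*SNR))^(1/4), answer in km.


G_lin = 10^(28/10) = 630.957344
R^4 = 1000 * 630.957344^2 * 0.086^2 * 99.0 / ((4*pi)^3 * 1.38e-23 * 290 * 4000000.0 * 10)
R^4 = 9.17625e17 m^4
R_max = (9.17625e17)^(1/4) = 30950.4 m = 31.0 km

31.0 km


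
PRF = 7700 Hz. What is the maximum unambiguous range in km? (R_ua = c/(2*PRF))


R_ua = 3e8 / (2 * 7700) = 19480.5 m = 19.5 km

19.5 km


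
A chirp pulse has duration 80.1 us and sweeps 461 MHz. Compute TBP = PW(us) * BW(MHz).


TBP = 80.1 * 461 = 36926.1

36926.1


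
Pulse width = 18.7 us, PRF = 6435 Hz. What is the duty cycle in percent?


DC = 18.7e-6 * 6435 * 100 = 12.03%

12.03%


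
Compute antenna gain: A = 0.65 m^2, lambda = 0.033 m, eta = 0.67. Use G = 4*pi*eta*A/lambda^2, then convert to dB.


G_linear = 4*pi*0.67*0.65/0.033^2 = 5025.39
G_dB = 10*log10(5025.39) = 37.0 dB

37.0 dB


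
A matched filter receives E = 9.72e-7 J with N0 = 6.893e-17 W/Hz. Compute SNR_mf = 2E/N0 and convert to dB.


SNR_lin = 2 * 9.72e-7 / 6.893e-17 = 2.82e10
SNR_dB = 10*log10(2.82e10) = 104.5 dB

104.5 dB


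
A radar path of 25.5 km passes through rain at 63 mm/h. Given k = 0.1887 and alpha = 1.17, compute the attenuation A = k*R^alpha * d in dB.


gamma = 0.1887 * 63^1.17 = 24.043647 dB/km
A = 24.043647 * 25.5 = 613.11 dB

613.11 dB


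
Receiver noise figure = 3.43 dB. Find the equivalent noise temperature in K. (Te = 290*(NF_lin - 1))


NF_lin = 10^(3.43/10) = 2.202926
Te = 290 * (2.202926 - 1) = 348.8 K

348.8 K


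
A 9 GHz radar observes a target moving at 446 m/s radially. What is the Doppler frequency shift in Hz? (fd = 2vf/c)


fd = 2 * 446 * 9000000000.0 / 3e8 = 26760.0 Hz

26760.0 Hz


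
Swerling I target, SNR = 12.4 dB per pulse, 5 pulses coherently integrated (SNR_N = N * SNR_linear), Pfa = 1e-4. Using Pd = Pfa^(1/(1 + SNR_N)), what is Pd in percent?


SNR_lin = 10^(12.4/10) = 17.37801
SNR_N = 5 * 17.37801 = 86.89005
1/(1 + SNR_N) = 1/87.89005 = 0.0113779
Pd = (1e-4)^0.0113779 = 0.90051
Pd = 90.1%

90.1%


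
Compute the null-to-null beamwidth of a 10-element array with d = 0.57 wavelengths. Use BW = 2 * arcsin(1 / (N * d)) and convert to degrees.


1/(N*d) = 1/(10*0.57) = 0.175439
BW = 2*arcsin(0.175439) = 20.2 degrees

20.2 degrees


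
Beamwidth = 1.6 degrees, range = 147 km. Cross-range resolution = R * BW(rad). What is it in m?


BW_rad = 0.027925268
CR = 147000 * 0.027925268 = 4105.0 m

4105.0 m


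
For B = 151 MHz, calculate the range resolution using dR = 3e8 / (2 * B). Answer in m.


dR = 3e8 / (2 * 151000000.0) = 0.99 m

0.99 m


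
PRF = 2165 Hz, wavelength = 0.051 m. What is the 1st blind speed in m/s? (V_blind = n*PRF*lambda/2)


V_blind = 1 * 2165 * 0.051 / 2 = 55.2 m/s

55.2 m/s


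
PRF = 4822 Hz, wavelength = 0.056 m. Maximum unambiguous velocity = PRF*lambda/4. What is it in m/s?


V_ua = 4822 * 0.056 / 4 = 67.5 m/s

67.5 m/s


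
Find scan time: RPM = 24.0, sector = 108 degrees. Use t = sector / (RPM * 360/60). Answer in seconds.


t = 108 / (24.0 * 360) * 60 = 0.75 s

0.75 s


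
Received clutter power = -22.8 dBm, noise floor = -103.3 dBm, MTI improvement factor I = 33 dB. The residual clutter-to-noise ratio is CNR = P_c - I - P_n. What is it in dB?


CNR = -22.8 - 33 - (-103.3) = 47.5 dB

47.5 dB


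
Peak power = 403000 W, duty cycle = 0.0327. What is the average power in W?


P_avg = 403000 * 0.0327 = 13178.1 W

13178.1 W


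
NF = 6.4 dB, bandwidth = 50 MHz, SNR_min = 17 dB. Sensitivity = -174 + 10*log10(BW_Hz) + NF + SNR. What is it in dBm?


10*log10(50000000.0) = 76.99
S = -174 + 76.99 + 6.4 + 17 = -73.6 dBm

-73.6 dBm


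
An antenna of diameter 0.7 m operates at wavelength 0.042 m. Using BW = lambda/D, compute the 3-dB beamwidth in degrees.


BW_rad = 0.042 / 0.7 = 0.06
BW_deg = 3.44 degrees

3.44 degrees


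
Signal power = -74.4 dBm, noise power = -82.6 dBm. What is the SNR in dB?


SNR = -74.4 - (-82.6) = 8.2 dB

8.2 dB


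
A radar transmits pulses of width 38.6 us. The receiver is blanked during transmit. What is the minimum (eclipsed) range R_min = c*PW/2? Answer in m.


R_min = 3e8 * 38.6e-6 / 2 = 5790.0 m

5790.0 m


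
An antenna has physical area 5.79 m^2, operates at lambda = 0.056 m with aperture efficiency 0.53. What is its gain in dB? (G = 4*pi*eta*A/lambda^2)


G_linear = 4*pi*0.53*5.79/0.056^2 = 12296.69
G_dB = 10*log10(12296.69) = 40.9 dB

40.9 dB


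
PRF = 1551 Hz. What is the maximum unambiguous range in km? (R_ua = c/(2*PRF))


R_ua = 3e8 / (2 * 1551) = 96711.8 m = 96.7 km

96.7 km


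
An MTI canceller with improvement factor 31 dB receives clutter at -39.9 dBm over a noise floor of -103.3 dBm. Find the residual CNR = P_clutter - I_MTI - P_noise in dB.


CNR = -39.9 - 31 - (-103.3) = 32.4 dB

32.4 dB


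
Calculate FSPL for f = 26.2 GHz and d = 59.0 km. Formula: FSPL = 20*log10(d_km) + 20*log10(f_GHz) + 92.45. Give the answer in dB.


20*log10(59.0) = 35.42
20*log10(26.2) = 28.37
FSPL = 156.2 dB

156.2 dB


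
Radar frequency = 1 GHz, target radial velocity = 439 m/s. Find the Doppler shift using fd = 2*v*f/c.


fd = 2 * 439 * 1000000000.0 / 3e8 = 2926.7 Hz

2926.7 Hz


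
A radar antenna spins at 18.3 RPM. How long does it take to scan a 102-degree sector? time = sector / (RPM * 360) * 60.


t = 102 / (18.3 * 360) * 60 = 0.93 s

0.93 s


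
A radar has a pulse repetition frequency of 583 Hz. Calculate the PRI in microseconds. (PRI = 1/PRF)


PRI = 1/583 = 0.0017152659 s = 1715.3 us

1715.3 us


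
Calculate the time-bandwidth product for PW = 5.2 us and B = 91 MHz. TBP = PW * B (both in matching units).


TBP = 5.2 * 91 = 473.2

473.2


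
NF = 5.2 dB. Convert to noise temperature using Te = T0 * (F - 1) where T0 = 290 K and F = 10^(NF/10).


NF_lin = 10^(5.2/10) = 3.311311
Te = 290 * (3.311311 - 1) = 670.3 K

670.3 K


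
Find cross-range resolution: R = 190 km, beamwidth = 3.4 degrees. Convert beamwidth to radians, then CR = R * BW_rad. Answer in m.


BW_rad = 0.059341195
CR = 190000 * 0.059341195 = 11274.8 m

11274.8 m


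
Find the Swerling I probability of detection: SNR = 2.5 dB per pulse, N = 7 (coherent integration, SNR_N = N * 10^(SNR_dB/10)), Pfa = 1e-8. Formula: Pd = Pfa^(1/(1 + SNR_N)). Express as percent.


SNR_lin = 10^(2.5/10) = 1.77828
SNR_N = 7 * 1.77828 = 12.44796
1/(1 + SNR_N) = 1/13.44796 = 0.0743607
Pd = (1e-8)^0.0743607 = 0.25416
Pd = 25.4%

25.4%


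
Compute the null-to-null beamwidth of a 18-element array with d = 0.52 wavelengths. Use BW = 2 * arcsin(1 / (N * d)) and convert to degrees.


1/(N*d) = 1/(18*0.52) = 0.106838
BW = 2*arcsin(0.106838) = 12.3 degrees

12.3 degrees


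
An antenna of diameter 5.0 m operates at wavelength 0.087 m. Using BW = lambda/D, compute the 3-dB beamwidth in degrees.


BW_rad = 0.087 / 5.0 = 0.0174
BW_deg = 1.0 degrees

1.0 degrees


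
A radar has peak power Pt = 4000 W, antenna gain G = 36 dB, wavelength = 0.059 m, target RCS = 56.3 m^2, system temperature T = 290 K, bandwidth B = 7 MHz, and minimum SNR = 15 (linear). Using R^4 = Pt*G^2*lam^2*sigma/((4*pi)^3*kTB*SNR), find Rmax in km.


G_lin = 10^(36/10) = 3981.071706
R^4 = 4000 * 3981.071706^2 * 0.059^2 * 56.3 / ((4*pi)^3 * 1.38e-23 * 290 * 7000000.0 * 15)
R^4 = 1.48997e19 m^4
R_max = (1.48997e19)^(1/4) = 62129.0 m = 62.1 km

62.1 km


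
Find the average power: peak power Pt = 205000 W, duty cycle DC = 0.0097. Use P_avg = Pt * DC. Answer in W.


P_avg = 205000 * 0.0097 = 1988.5 W

1988.5 W


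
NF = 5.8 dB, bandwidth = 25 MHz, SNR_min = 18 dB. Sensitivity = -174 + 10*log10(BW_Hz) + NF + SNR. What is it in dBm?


10*log10(25000000.0) = 73.98
S = -174 + 73.98 + 5.8 + 18 = -76.2 dBm

-76.2 dBm


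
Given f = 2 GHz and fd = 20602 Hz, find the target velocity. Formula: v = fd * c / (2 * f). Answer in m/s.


v = 20602 * 3e8 / (2 * 2000000000.0) = 1545.2 m/s

1545.2 m/s


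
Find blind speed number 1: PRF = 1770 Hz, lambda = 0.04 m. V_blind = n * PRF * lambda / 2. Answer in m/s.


V_blind = 1 * 1770 * 0.04 / 2 = 35.4 m/s

35.4 m/s


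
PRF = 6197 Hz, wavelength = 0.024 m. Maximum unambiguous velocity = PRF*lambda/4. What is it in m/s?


V_ua = 6197 * 0.024 / 4 = 37.2 m/s

37.2 m/s


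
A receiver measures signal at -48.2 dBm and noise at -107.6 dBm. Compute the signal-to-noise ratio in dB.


SNR = -48.2 - (-107.6) = 59.4 dB

59.4 dB


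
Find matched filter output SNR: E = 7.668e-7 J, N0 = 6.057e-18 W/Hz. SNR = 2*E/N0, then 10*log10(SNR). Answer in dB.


SNR_lin = 2 * 7.668e-7 / 6.057e-18 = 2.532e11
SNR_dB = 10*log10(2.532e11) = 114.0 dB

114.0 dB


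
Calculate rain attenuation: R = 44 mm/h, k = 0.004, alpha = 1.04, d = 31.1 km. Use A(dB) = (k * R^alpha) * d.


gamma = 0.004 * 44^1.04 = 0.204763 dB/km
A = 0.204763 * 31.1 = 6.37 dB

6.37 dB


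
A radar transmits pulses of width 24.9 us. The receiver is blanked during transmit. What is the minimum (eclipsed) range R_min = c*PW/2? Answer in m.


R_min = 3e8 * 24.9e-6 / 2 = 3735.0 m

3735.0 m


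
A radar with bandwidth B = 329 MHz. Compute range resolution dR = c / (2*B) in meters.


dR = 3e8 / (2 * 329000000.0) = 0.46 m

0.46 m


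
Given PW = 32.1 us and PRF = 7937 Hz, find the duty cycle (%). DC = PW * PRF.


DC = 32.1e-6 * 7937 * 100 = 25.48%

25.48%


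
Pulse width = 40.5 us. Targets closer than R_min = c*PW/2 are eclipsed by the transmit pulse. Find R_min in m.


R_min = 3e8 * 40.5e-6 / 2 = 6075.0 m

6075.0 m


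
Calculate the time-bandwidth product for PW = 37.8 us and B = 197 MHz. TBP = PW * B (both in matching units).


TBP = 37.8 * 197 = 7446.6

7446.6


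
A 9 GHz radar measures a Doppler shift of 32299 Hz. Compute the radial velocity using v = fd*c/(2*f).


v = 32299 * 3e8 / (2 * 9000000000.0) = 538.3 m/s

538.3 m/s


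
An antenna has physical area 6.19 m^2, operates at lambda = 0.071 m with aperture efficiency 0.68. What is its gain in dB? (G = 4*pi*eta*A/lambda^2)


G_linear = 4*pi*0.68*6.19/0.071^2 = 10492.83
G_dB = 10*log10(10492.83) = 40.2 dB

40.2 dB


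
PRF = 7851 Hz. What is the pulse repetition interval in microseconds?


PRI = 1/7851 = 0.0001273723 s = 127.4 us

127.4 us


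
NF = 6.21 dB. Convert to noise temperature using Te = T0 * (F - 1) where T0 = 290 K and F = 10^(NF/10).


NF_lin = 10^(6.21/10) = 4.178304
Te = 290 * (4.178304 - 1) = 921.7 K

921.7 K


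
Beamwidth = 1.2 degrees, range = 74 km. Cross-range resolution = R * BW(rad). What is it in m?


BW_rad = 0.020943951
CR = 74000 * 0.020943951 = 1549.9 m

1549.9 m


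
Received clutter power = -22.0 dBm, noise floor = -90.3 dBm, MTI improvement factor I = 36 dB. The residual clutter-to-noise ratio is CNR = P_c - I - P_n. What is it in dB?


CNR = -22.0 - 36 - (-90.3) = 32.3 dB

32.3 dB


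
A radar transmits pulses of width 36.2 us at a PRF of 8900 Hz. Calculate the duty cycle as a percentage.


DC = 36.2e-6 * 8900 * 100 = 32.22%

32.22%


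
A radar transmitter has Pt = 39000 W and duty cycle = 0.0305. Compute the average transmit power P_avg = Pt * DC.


P_avg = 39000 * 0.0305 = 1189.5 W

1189.5 W


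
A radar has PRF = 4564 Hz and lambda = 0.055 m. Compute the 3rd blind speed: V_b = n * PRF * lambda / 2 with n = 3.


V_blind = 3 * 4564 * 0.055 / 2 = 376.5 m/s

376.5 m/s


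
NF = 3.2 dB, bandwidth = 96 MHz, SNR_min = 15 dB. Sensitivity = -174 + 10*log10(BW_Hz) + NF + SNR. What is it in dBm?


10*log10(96000000.0) = 79.82
S = -174 + 79.82 + 3.2 + 15 = -76.0 dBm

-76.0 dBm


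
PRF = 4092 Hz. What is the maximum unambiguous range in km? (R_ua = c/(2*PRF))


R_ua = 3e8 / (2 * 4092) = 36656.9 m = 36.7 km

36.7 km


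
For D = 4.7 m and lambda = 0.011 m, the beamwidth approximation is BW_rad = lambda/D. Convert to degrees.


BW_rad = 0.011 / 4.7 = 0.00234
BW_deg = 0.13 degrees

0.13 degrees


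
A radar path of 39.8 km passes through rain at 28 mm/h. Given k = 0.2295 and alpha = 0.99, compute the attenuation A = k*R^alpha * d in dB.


gamma = 0.2295 * 28^0.99 = 6.215401 dB/km
A = 6.215401 * 39.8 = 247.37 dB

247.37 dB


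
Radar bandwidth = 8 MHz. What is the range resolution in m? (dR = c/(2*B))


dR = 3e8 / (2 * 8000000.0) = 18.75 m

18.75 m


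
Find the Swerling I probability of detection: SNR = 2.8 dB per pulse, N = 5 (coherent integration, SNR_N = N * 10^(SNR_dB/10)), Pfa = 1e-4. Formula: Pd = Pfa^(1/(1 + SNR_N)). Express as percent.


SNR_lin = 10^(2.8/10) = 1.90546
SNR_N = 5 * 1.90546 = 9.5273
1/(1 + SNR_N) = 1/10.5273 = 0.0949911
Pd = (1e-4)^0.0949911 = 0.4169
Pd = 41.7%

41.7%


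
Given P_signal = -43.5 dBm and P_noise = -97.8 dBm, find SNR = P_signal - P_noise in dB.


SNR = -43.5 - (-97.8) = 54.3 dB

54.3 dB


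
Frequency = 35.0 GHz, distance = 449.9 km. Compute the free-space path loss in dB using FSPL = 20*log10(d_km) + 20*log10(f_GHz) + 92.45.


20*log10(449.9) = 53.06
20*log10(35.0) = 30.88
FSPL = 176.4 dB

176.4 dB


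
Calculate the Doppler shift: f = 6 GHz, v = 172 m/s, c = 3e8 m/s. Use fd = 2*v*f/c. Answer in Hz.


fd = 2 * 172 * 6000000000.0 / 3e8 = 6880.0 Hz

6880.0 Hz


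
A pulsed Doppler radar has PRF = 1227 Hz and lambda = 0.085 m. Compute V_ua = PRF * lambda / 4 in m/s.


V_ua = 1227 * 0.085 / 4 = 26.1 m/s

26.1 m/s


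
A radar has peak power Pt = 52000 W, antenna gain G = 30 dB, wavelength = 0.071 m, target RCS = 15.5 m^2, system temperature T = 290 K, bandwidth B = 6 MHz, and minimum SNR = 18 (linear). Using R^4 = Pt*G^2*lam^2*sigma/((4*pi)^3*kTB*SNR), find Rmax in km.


G_lin = 10^(30/10) = 1000.0
R^4 = 52000 * 1000.0^2 * 0.071^2 * 15.5 / ((4*pi)^3 * 1.38e-23 * 290 * 6000000.0 * 18)
R^4 = 4.7372e18 m^4
R_max = (4.7372e18)^(1/4) = 46653.1 m = 46.7 km

46.7 km


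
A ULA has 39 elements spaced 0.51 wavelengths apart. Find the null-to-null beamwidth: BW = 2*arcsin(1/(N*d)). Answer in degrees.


1/(N*d) = 1/(39*0.51) = 0.050277
BW = 2*arcsin(0.050277) = 5.8 degrees

5.8 degrees


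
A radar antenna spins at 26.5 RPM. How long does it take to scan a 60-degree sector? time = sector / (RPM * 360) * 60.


t = 60 / (26.5 * 360) * 60 = 0.38 s

0.38 s


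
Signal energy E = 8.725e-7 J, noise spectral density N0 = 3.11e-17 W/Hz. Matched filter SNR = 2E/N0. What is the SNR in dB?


SNR_lin = 2 * 8.725e-7 / 3.11e-17 = 5.611e10
SNR_dB = 10*log10(5.611e10) = 107.5 dB

107.5 dB


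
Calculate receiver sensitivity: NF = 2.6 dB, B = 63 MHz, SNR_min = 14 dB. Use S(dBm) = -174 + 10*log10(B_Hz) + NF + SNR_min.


10*log10(63000000.0) = 77.99
S = -174 + 77.99 + 2.6 + 14 = -79.4 dBm

-79.4 dBm


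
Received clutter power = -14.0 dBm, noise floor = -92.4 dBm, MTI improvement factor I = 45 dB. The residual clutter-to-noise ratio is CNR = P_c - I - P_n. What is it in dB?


CNR = -14.0 - 45 - (-92.4) = 33.4 dB

33.4 dB


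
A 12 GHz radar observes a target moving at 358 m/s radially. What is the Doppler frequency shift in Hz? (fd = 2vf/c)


fd = 2 * 358 * 12000000000.0 / 3e8 = 28640.0 Hz

28640.0 Hz


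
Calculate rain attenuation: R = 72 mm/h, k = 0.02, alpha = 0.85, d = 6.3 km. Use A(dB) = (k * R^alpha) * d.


gamma = 0.02 * 72^0.85 = 0.758163 dB/km
A = 0.758163 * 6.3 = 4.78 dB

4.78 dB


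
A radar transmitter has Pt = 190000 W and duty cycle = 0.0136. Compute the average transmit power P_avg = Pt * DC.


P_avg = 190000 * 0.0136 = 2584.0 W

2584.0 W


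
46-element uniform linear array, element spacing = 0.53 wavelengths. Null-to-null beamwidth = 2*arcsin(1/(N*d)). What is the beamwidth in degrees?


1/(N*d) = 1/(46*0.53) = 0.041017
BW = 2*arcsin(0.041017) = 4.7 degrees

4.7 degrees


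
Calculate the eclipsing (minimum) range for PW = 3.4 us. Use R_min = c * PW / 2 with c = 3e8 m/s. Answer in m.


R_min = 3e8 * 3.4e-6 / 2 = 510.0 m

510.0 m


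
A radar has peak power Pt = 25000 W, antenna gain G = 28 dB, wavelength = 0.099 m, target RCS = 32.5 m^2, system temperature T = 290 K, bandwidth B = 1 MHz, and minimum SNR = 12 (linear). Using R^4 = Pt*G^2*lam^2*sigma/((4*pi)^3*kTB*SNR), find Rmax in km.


G_lin = 10^(28/10) = 630.957344
R^4 = 25000 * 630.957344^2 * 0.099^2 * 32.5 / ((4*pi)^3 * 1.38e-23 * 290 * 1000000.0 * 12)
R^4 = 3.32664e19 m^4
R_max = (3.32664e19)^(1/4) = 75945.4 m = 75.9 km

75.9 km


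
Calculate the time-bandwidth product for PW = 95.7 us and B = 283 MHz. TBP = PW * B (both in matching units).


TBP = 95.7 * 283 = 27083.1

27083.1


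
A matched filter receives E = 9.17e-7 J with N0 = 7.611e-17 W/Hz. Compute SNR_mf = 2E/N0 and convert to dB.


SNR_lin = 2 * 9.17e-7 / 7.611e-17 = 2.41e10
SNR_dB = 10*log10(2.41e10) = 103.8 dB

103.8 dB


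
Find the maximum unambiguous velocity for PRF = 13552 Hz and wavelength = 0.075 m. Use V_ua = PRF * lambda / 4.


V_ua = 13552 * 0.075 / 4 = 254.1 m/s

254.1 m/s


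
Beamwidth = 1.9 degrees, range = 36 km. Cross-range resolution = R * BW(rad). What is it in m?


BW_rad = 0.033161256
CR = 36000 * 0.033161256 = 1193.8 m

1193.8 m


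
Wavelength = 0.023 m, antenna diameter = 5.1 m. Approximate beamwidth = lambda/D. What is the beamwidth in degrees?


BW_rad = 0.023 / 5.1 = 0.00451
BW_deg = 0.26 degrees

0.26 degrees


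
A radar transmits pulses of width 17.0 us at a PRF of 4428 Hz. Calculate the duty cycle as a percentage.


DC = 17.0e-6 * 4428 * 100 = 7.53%

7.53%


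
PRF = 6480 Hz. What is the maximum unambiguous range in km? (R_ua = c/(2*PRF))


R_ua = 3e8 / (2 * 6480) = 23148.1 m = 23.1 km

23.1 km


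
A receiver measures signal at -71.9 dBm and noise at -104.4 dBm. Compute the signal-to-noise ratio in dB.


SNR = -71.9 - (-104.4) = 32.5 dB

32.5 dB


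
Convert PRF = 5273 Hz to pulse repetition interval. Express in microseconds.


PRI = 1/5273 = 0.0001896454 s = 189.6 us

189.6 us


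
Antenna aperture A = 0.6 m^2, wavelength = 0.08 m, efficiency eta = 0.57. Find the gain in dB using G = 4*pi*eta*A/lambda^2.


G_linear = 4*pi*0.57*0.6/0.08^2 = 671.52
G_dB = 10*log10(671.52) = 28.3 dB

28.3 dB


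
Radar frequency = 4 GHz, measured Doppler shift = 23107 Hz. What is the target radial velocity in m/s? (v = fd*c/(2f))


v = 23107 * 3e8 / (2 * 4000000000.0) = 866.5 m/s

866.5 m/s


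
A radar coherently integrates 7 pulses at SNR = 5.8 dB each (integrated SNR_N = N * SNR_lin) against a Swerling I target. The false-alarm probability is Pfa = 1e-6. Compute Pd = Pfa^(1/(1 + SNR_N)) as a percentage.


SNR_lin = 10^(5.8/10) = 3.80189
SNR_N = 7 * 3.80189 = 26.61323
1/(1 + SNR_N) = 1/27.61323 = 0.0362145
Pd = (1e-6)^0.0362145 = 0.60634
Pd = 60.6%

60.6%


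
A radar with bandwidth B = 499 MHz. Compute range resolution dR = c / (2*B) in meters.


dR = 3e8 / (2 * 499000000.0) = 0.3 m

0.3 m


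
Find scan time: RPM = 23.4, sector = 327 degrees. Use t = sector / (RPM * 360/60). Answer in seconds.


t = 327 / (23.4 * 360) * 60 = 2.33 s

2.33 s


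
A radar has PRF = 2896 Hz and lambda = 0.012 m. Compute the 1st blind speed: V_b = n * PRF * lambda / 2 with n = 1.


V_blind = 1 * 2896 * 0.012 / 2 = 17.4 m/s

17.4 m/s


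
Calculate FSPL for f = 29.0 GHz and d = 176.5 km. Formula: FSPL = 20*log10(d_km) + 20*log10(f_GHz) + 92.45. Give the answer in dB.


20*log10(176.5) = 44.93
20*log10(29.0) = 29.25
FSPL = 166.6 dB

166.6 dB


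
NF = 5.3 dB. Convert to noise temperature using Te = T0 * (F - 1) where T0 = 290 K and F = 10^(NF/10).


NF_lin = 10^(5.3/10) = 3.388442
Te = 290 * (3.388442 - 1) = 692.6 K

692.6 K


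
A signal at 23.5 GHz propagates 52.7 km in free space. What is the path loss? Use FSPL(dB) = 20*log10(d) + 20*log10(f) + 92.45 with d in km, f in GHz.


20*log10(52.7) = 34.44
20*log10(23.5) = 27.42
FSPL = 154.3 dB

154.3 dB


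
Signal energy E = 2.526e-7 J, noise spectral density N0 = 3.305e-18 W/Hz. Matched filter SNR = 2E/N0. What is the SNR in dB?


SNR_lin = 2 * 2.526e-7 / 3.305e-18 = 1.529e11
SNR_dB = 10*log10(1.529e11) = 111.8 dB

111.8 dB


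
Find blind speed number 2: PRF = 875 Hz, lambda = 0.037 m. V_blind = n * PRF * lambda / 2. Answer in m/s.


V_blind = 2 * 875 * 0.037 / 2 = 32.4 m/s

32.4 m/s


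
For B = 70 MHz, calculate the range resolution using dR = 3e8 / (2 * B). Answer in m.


dR = 3e8 / (2 * 70000000.0) = 2.14 m

2.14 m


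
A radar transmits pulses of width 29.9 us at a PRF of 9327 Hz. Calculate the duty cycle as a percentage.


DC = 29.9e-6 * 9327 * 100 = 27.89%

27.89%


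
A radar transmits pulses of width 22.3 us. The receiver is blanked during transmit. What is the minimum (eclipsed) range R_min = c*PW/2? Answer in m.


R_min = 3e8 * 22.3e-6 / 2 = 3345.0 m

3345.0 m


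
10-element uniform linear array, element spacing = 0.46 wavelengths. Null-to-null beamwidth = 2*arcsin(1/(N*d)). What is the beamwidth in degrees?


1/(N*d) = 1/(10*0.46) = 0.217391
BW = 2*arcsin(0.217391) = 25.1 degrees

25.1 degrees


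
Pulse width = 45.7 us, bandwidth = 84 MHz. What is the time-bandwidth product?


TBP = 45.7 * 84 = 3838.8

3838.8


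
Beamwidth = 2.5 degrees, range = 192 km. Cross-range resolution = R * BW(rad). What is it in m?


BW_rad = 0.043633231
CR = 192000 * 0.043633231 = 8377.6 m

8377.6 m


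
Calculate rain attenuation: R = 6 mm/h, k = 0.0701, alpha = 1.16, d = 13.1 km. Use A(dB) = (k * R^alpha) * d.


gamma = 0.0701 * 6^1.16 = 0.560239 dB/km
A = 0.560239 * 13.1 = 7.34 dB

7.34 dB


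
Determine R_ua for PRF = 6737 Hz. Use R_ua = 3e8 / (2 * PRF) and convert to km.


R_ua = 3e8 / (2 * 6737) = 22265.1 m = 22.3 km

22.3 km


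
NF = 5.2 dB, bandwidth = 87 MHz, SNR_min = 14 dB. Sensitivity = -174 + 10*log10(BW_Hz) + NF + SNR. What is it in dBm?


10*log10(87000000.0) = 79.4
S = -174 + 79.4 + 5.2 + 14 = -75.4 dBm

-75.4 dBm


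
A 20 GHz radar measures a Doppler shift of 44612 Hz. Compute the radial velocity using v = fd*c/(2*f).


v = 44612 * 3e8 / (2 * 20000000000.0) = 334.6 m/s

334.6 m/s


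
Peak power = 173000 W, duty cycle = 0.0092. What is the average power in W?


P_avg = 173000 * 0.0092 = 1591.6 W

1591.6 W


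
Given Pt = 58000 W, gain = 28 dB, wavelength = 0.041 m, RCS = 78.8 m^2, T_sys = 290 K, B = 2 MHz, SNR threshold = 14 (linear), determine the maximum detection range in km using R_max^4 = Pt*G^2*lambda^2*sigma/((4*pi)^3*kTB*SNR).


G_lin = 10^(28/10) = 630.957344
R^4 = 58000 * 630.957344^2 * 0.041^2 * 78.8 / ((4*pi)^3 * 1.38e-23 * 290 * 2000000.0 * 14)
R^4 = 1.37549e19 m^4
R_max = (1.37549e19)^(1/4) = 60899.6 m = 60.9 km

60.9 km


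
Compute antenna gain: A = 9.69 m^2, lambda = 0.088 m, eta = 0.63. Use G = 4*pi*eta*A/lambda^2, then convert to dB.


G_linear = 4*pi*0.63*9.69/0.088^2 = 9906.24
G_dB = 10*log10(9906.24) = 40.0 dB

40.0 dB


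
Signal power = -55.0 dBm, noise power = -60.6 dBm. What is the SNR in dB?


SNR = -55.0 - (-60.6) = 5.6 dB

5.6 dB


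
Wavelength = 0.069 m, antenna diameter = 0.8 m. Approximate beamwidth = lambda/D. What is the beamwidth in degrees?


BW_rad = 0.069 / 0.8 = 0.08625
BW_deg = 4.94 degrees

4.94 degrees


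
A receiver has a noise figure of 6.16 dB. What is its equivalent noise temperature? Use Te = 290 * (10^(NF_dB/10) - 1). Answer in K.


NF_lin = 10^(6.16/10) = 4.130475
Te = 290 * (4.130475 - 1) = 907.8 K

907.8 K


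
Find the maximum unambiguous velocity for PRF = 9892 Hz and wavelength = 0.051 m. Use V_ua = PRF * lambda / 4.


V_ua = 9892 * 0.051 / 4 = 126.1 m/s

126.1 m/s


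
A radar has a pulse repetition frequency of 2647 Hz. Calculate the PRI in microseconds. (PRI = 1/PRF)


PRI = 1/2647 = 0.0003777862 s = 377.8 us

377.8 us


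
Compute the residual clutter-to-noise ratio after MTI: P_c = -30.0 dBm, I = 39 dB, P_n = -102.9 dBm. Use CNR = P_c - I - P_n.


CNR = -30.0 - 39 - (-102.9) = 33.9 dB

33.9 dB


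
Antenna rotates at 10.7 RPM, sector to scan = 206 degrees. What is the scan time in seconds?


t = 206 / (10.7 * 360) * 60 = 3.21 s

3.21 s


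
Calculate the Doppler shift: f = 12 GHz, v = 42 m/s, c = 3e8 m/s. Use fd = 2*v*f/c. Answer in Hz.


fd = 2 * 42 * 12000000000.0 / 3e8 = 3360.0 Hz

3360.0 Hz


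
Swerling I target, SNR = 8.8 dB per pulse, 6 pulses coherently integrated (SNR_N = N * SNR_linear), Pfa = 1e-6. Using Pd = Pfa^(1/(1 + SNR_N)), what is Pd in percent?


SNR_lin = 10^(8.8/10) = 7.58578
SNR_N = 6 * 7.58578 = 45.51468
1/(1 + SNR_N) = 1/46.51468 = 0.0214986
Pd = (1e-6)^0.0214986 = 0.74303
Pd = 74.3%

74.3%


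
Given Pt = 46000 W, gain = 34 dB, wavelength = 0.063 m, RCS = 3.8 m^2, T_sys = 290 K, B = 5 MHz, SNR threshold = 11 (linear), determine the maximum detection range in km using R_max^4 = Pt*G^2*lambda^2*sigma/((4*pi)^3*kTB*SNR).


G_lin = 10^(34/10) = 2511.886432
R^4 = 46000 * 2511.886432^2 * 0.063^2 * 3.8 / ((4*pi)^3 * 1.38e-23 * 290 * 5000000.0 * 11)
R^4 = 1.0022e19 m^4
R_max = (1.0022e19)^(1/4) = 56265.0 m = 56.3 km

56.3 km


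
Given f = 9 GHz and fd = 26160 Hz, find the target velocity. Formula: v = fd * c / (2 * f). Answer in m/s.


v = 26160 * 3e8 / (2 * 9000000000.0) = 436.0 m/s

436.0 m/s


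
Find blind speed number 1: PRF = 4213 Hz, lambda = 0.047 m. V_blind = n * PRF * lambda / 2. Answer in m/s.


V_blind = 1 * 4213 * 0.047 / 2 = 99.0 m/s

99.0 m/s


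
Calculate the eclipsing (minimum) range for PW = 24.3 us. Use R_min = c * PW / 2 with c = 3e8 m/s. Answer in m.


R_min = 3e8 * 24.3e-6 / 2 = 3645.0 m

3645.0 m


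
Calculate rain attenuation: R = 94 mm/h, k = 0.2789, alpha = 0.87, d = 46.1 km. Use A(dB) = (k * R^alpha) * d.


gamma = 0.2789 * 94^0.87 = 14.523448 dB/km
A = 14.523448 * 46.1 = 669.53 dB

669.53 dB


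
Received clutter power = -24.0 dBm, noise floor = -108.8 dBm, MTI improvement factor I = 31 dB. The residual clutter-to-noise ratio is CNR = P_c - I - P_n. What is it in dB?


CNR = -24.0 - 31 - (-108.8) = 53.8 dB

53.8 dB


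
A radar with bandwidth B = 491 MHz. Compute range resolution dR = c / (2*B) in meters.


dR = 3e8 / (2 * 491000000.0) = 0.31 m

0.31 m


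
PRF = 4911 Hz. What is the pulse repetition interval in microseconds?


PRI = 1/4911 = 0.0002036245 s = 203.6 us

203.6 us


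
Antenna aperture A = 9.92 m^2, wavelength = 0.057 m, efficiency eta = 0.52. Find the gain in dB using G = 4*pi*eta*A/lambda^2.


G_linear = 4*pi*0.52*9.92/0.057^2 = 19951.48
G_dB = 10*log10(19951.48) = 43.0 dB

43.0 dB


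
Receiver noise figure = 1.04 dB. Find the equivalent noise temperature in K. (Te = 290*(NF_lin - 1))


NF_lin = 10^(1.04/10) = 1.270574
Te = 290 * (1.270574 - 1) = 78.5 K

78.5 K


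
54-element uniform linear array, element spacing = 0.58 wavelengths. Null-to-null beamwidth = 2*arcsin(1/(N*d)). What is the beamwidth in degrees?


1/(N*d) = 1/(54*0.58) = 0.031928
BW = 2*arcsin(0.031928) = 3.7 degrees

3.7 degrees


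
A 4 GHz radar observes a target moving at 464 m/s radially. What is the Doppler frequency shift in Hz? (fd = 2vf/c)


fd = 2 * 464 * 4000000000.0 / 3e8 = 12373.3 Hz

12373.3 Hz


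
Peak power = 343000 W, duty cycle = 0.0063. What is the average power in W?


P_avg = 343000 * 0.0063 = 2160.9 W

2160.9 W


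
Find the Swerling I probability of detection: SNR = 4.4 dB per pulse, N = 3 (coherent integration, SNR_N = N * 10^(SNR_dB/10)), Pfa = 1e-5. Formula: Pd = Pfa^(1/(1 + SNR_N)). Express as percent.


SNR_lin = 10^(4.4/10) = 2.75423
SNR_N = 3 * 2.75423 = 8.26269
1/(1 + SNR_N) = 1/9.26269 = 0.10796
Pd = (1e-5)^0.10796 = 0.28854
Pd = 28.9%

28.9%


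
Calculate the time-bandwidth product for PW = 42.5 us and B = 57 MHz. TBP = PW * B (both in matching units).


TBP = 42.5 * 57 = 2422.5

2422.5


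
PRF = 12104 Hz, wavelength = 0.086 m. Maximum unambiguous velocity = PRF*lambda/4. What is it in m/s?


V_ua = 12104 * 0.086 / 4 = 260.2 m/s

260.2 m/s


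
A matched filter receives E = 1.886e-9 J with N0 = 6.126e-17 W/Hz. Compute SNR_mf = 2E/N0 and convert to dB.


SNR_lin = 2 * 1.886e-9 / 6.126e-17 = 6.157e7
SNR_dB = 10*log10(6.157e7) = 77.9 dB

77.9 dB


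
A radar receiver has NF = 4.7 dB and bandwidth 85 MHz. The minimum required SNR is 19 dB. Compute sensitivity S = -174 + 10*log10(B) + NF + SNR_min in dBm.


10*log10(85000000.0) = 79.29
S = -174 + 79.29 + 4.7 + 19 = -71.0 dBm

-71.0 dBm


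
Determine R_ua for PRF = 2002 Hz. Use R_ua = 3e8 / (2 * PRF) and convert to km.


R_ua = 3e8 / (2 * 2002) = 74925.1 m = 74.9 km

74.9 km


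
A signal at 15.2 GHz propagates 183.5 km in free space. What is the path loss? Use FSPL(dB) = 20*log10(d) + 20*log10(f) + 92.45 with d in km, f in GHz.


20*log10(183.5) = 45.27
20*log10(15.2) = 23.64
FSPL = 161.4 dB

161.4 dB


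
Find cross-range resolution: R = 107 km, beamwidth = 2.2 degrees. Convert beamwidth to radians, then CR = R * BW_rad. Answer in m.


BW_rad = 0.038397244
CR = 107000 * 0.038397244 = 4108.5 m

4108.5 m


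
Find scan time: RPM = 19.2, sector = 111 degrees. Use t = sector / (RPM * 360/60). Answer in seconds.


t = 111 / (19.2 * 360) * 60 = 0.96 s

0.96 s


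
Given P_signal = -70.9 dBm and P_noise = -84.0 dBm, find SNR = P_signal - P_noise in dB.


SNR = -70.9 - (-84.0) = 13.1 dB

13.1 dB


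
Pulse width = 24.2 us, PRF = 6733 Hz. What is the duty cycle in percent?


DC = 24.2e-6 * 6733 * 100 = 16.29%

16.29%


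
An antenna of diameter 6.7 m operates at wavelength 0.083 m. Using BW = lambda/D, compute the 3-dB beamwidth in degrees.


BW_rad = 0.083 / 6.7 = 0.012388
BW_deg = 0.71 degrees

0.71 degrees


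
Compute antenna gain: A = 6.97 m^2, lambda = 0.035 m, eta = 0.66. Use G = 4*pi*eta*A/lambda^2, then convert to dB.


G_linear = 4*pi*0.66*6.97/0.035^2 = 47190.06
G_dB = 10*log10(47190.06) = 46.7 dB

46.7 dB


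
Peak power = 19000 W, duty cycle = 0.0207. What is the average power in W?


P_avg = 19000 * 0.0207 = 393.3 W

393.3 W


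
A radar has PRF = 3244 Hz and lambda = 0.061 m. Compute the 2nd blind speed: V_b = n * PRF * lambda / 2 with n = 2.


V_blind = 2 * 3244 * 0.061 / 2 = 197.9 m/s

197.9 m/s


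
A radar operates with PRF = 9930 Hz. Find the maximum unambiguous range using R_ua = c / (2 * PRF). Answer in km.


R_ua = 3e8 / (2 * 9930) = 15105.7 m = 15.1 km

15.1 km


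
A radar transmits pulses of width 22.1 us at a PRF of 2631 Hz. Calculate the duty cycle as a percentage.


DC = 22.1e-6 * 2631 * 100 = 5.81%

5.81%


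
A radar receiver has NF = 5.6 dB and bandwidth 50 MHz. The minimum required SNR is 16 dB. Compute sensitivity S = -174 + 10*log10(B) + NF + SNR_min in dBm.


10*log10(50000000.0) = 76.99
S = -174 + 76.99 + 5.6 + 16 = -75.4 dBm

-75.4 dBm


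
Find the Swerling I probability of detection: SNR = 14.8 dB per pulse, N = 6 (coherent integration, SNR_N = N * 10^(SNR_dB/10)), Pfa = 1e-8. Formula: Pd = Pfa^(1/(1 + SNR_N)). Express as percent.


SNR_lin = 10^(14.8/10) = 30.19952
SNR_N = 6 * 30.19952 = 181.19712
1/(1 + SNR_N) = 1/182.19712 = 0.0054886
Pd = (1e-8)^0.0054886 = 0.90384
Pd = 90.4%

90.4%


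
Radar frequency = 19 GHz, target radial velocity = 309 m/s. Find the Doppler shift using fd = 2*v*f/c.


fd = 2 * 309 * 19000000000.0 / 3e8 = 39140.0 Hz

39140.0 Hz


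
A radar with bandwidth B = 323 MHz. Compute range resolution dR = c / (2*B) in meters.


dR = 3e8 / (2 * 323000000.0) = 0.46 m

0.46 m


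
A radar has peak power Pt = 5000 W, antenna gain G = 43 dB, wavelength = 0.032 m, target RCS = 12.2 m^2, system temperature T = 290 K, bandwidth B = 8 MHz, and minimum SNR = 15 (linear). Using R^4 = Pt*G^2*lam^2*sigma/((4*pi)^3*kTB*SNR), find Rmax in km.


G_lin = 10^(43/10) = 19952.62315
R^4 = 5000 * 19952.62315^2 * 0.032^2 * 12.2 / ((4*pi)^3 * 1.38e-23 * 290 * 8000000.0 * 15)
R^4 = 2.60941e19 m^4
R_max = (2.60941e19)^(1/4) = 71471.9 m = 71.5 km

71.5 km


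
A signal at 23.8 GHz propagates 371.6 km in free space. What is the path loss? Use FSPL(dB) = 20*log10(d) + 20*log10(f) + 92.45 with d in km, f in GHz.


20*log10(371.6) = 51.4
20*log10(23.8) = 27.53
FSPL = 171.4 dB

171.4 dB


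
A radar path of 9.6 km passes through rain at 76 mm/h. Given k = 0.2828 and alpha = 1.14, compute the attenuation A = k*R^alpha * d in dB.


gamma = 0.2828 * 76^1.14 = 39.410042 dB/km
A = 39.410042 * 9.6 = 378.34 dB

378.34 dB


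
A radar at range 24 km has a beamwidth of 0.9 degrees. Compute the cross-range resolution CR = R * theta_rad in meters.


BW_rad = 0.015707963
CR = 24000 * 0.015707963 = 377.0 m

377.0 m


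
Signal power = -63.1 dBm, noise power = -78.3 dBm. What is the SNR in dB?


SNR = -63.1 - (-78.3) = 15.2 dB

15.2 dB


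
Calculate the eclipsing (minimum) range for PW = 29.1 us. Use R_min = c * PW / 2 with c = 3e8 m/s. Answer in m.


R_min = 3e8 * 29.1e-6 / 2 = 4365.0 m

4365.0 m


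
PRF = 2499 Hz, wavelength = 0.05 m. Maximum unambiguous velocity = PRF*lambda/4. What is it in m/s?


V_ua = 2499 * 0.05 / 4 = 31.2 m/s

31.2 m/s


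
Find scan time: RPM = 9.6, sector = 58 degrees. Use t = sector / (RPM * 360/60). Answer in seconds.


t = 58 / (9.6 * 360) * 60 = 1.01 s

1.01 s
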